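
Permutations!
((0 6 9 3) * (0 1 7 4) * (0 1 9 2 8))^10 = (9)(0 2)(1 7 4)(6 8)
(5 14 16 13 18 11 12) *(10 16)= (5 14 10 16 13 18 11 12)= [0, 1, 2, 3, 4, 14, 6, 7, 8, 9, 16, 12, 5, 18, 10, 15, 13, 17, 11]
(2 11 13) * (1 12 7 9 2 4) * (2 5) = (1 12 7 9 5 2 11 13 4) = [0, 12, 11, 3, 1, 2, 6, 9, 8, 5, 10, 13, 7, 4]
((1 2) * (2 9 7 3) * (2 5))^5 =(1 2 5 3 7 9)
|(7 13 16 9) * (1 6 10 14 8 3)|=12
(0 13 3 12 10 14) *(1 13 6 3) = (0 6 3 12 10 14)(1 13) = [6, 13, 2, 12, 4, 5, 3, 7, 8, 9, 14, 11, 10, 1, 0]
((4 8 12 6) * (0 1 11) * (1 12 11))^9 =((0 12 6 4 8 11))^9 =(0 4)(6 11)(8 12)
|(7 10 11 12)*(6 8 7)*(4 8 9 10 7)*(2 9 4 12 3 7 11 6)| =21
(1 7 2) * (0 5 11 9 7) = (0 5 11 9 7 2 1) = [5, 0, 1, 3, 4, 11, 6, 2, 8, 7, 10, 9]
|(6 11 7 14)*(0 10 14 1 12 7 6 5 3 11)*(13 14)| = 24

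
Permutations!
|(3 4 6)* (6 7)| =|(3 4 7 6)| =4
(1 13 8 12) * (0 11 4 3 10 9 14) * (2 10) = (0 11 4 3 2 10 9 14)(1 13 8 12) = [11, 13, 10, 2, 3, 5, 6, 7, 12, 14, 9, 4, 1, 8, 0]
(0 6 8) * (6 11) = (0 11 6 8) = [11, 1, 2, 3, 4, 5, 8, 7, 0, 9, 10, 6]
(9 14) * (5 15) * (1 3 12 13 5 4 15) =[0, 3, 2, 12, 15, 1, 6, 7, 8, 14, 10, 11, 13, 5, 9, 4] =(1 3 12 13 5)(4 15)(9 14)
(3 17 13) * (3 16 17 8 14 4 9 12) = (3 8 14 4 9 12)(13 16 17) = [0, 1, 2, 8, 9, 5, 6, 7, 14, 12, 10, 11, 3, 16, 4, 15, 17, 13]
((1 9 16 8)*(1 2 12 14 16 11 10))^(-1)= (1 10 11 9)(2 8 16 14 12)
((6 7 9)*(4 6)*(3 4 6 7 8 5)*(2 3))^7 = ((2 3 4 7 9 6 8 5))^7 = (2 5 8 6 9 7 4 3)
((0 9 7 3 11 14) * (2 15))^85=((0 9 7 3 11 14)(2 15))^85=(0 9 7 3 11 14)(2 15)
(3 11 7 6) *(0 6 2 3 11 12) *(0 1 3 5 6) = (1 3 12)(2 5 6 11 7) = [0, 3, 5, 12, 4, 6, 11, 2, 8, 9, 10, 7, 1]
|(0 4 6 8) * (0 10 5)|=6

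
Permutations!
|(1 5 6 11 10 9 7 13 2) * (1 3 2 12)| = |(1 5 6 11 10 9 7 13 12)(2 3)| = 18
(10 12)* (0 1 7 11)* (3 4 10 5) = (0 1 7 11)(3 4 10 12 5) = [1, 7, 2, 4, 10, 3, 6, 11, 8, 9, 12, 0, 5]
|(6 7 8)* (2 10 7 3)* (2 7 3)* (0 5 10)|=|(0 5 10 3 7 8 6 2)|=8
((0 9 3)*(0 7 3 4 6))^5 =((0 9 4 6)(3 7))^5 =(0 9 4 6)(3 7)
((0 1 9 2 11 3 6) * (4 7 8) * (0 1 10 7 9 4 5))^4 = ((0 10 7 8 5)(1 4 9 2 11 3 6))^4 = (0 5 8 7 10)(1 11 4 3 9 6 2)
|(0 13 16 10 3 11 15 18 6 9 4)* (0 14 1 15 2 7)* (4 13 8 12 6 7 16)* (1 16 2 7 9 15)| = 15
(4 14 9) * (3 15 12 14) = (3 15 12 14 9 4) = [0, 1, 2, 15, 3, 5, 6, 7, 8, 4, 10, 11, 14, 13, 9, 12]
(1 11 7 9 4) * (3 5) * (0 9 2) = [9, 11, 0, 5, 1, 3, 6, 2, 8, 4, 10, 7] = (0 9 4 1 11 7 2)(3 5)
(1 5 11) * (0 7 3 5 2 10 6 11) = (0 7 3 5)(1 2 10 6 11) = [7, 2, 10, 5, 4, 0, 11, 3, 8, 9, 6, 1]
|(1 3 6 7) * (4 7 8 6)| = 4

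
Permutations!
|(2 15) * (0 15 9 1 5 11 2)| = 10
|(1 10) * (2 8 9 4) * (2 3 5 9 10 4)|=8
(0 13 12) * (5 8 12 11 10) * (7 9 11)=(0 13 7 9 11 10 5 8 12)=[13, 1, 2, 3, 4, 8, 6, 9, 12, 11, 5, 10, 0, 7]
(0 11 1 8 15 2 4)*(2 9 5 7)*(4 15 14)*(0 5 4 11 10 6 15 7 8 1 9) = (0 10 6 15)(2 7)(4 5 8 14 11 9) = [10, 1, 7, 3, 5, 8, 15, 2, 14, 4, 6, 9, 12, 13, 11, 0]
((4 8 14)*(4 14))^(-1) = ((14)(4 8))^(-1) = (14)(4 8)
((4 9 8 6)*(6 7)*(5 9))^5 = (4 6 7 8 9 5)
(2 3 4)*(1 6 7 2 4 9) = (1 6 7 2 3 9) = [0, 6, 3, 9, 4, 5, 7, 2, 8, 1]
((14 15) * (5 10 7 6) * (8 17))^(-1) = (5 6 7 10)(8 17)(14 15)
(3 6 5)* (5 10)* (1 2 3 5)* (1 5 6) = (1 2 3)(5 6 10) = [0, 2, 3, 1, 4, 6, 10, 7, 8, 9, 5]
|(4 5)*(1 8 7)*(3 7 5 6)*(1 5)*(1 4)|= 7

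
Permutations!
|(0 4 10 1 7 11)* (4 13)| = |(0 13 4 10 1 7 11)| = 7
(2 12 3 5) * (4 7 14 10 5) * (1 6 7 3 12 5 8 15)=(1 6 7 14 10 8 15)(2 5)(3 4)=[0, 6, 5, 4, 3, 2, 7, 14, 15, 9, 8, 11, 12, 13, 10, 1]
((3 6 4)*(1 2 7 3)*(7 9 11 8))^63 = (11)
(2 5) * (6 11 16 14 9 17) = (2 5)(6 11 16 14 9 17) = [0, 1, 5, 3, 4, 2, 11, 7, 8, 17, 10, 16, 12, 13, 9, 15, 14, 6]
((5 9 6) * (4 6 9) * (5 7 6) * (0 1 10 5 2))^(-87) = ((0 1 10 5 4 2)(6 7))^(-87) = (0 5)(1 4)(2 10)(6 7)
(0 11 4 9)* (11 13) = (0 13 11 4 9) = [13, 1, 2, 3, 9, 5, 6, 7, 8, 0, 10, 4, 12, 11]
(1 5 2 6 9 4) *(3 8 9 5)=(1 3 8 9 4)(2 6 5)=[0, 3, 6, 8, 1, 2, 5, 7, 9, 4]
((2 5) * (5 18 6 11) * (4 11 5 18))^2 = (2 11 6)(4 18 5)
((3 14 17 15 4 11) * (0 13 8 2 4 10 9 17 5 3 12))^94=((0 13 8 2 4 11 12)(3 14 5)(9 17 15 10))^94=(0 2 12 8 11 13 4)(3 14 5)(9 15)(10 17)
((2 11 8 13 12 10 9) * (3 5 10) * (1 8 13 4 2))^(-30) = ((1 8 4 2 11 13 12 3 5 10 9))^(-30) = (1 2 12 10 8 11 3 9 4 13 5)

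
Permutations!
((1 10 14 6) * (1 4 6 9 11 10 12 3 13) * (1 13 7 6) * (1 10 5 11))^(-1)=(1 9 14 10 4 6 7 3 12)(5 11)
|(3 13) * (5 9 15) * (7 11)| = 6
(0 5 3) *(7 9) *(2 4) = [5, 1, 4, 0, 2, 3, 6, 9, 8, 7] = (0 5 3)(2 4)(7 9)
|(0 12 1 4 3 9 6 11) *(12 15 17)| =10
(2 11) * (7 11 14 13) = (2 14 13 7 11) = [0, 1, 14, 3, 4, 5, 6, 11, 8, 9, 10, 2, 12, 7, 13]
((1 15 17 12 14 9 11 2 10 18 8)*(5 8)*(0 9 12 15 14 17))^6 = ((0 9 11 2 10 18 5 8 1 14 12 17 15))^6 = (0 5 15 18 17 10 12 2 14 11 1 9 8)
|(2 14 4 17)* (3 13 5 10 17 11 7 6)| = |(2 14 4 11 7 6 3 13 5 10 17)| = 11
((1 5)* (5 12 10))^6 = ((1 12 10 5))^6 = (1 10)(5 12)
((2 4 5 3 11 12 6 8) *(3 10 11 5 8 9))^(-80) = ((2 4 8)(3 5 10 11 12 6 9))^(-80) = (2 4 8)(3 12 5 6 10 9 11)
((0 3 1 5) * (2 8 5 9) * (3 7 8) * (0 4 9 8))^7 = ((0 7)(1 8 5 4 9 2 3))^7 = (9)(0 7)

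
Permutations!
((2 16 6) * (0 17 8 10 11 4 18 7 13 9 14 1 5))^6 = ((0 17 8 10 11 4 18 7 13 9 14 1 5)(2 16 6))^6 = (0 18 5 4 1 11 14 10 9 8 13 17 7)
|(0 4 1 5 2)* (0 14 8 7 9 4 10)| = 8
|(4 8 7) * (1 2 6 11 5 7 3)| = |(1 2 6 11 5 7 4 8 3)| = 9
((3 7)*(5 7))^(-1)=(3 7 5)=((3 5 7))^(-1)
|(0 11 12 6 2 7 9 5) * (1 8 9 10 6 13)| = |(0 11 12 13 1 8 9 5)(2 7 10 6)| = 8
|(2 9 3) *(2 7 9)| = 3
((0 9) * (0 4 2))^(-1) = ((0 9 4 2))^(-1) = (0 2 4 9)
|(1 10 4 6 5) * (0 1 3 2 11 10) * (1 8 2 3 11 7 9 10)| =|(0 8 2 7 9 10 4 6 5 11 1)| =11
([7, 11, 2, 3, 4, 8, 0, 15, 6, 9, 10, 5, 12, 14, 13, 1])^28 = [11, 6, 2, 3, 4, 7, 1, 5, 15, 9, 10, 0, 12, 13, 14, 8]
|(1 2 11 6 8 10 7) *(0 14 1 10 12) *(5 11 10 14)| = 30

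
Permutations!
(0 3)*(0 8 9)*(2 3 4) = [4, 1, 3, 8, 2, 5, 6, 7, 9, 0] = (0 4 2 3 8 9)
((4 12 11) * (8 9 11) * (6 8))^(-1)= (4 11 9 8 6 12)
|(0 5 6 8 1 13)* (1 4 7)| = 8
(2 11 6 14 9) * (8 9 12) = (2 11 6 14 12 8 9) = [0, 1, 11, 3, 4, 5, 14, 7, 9, 2, 10, 6, 8, 13, 12]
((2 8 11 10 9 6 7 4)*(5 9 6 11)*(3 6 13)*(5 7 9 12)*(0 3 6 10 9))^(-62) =((0 3 10 13 6)(2 8 7 4)(5 12)(9 11))^(-62) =(0 13 3 6 10)(2 7)(4 8)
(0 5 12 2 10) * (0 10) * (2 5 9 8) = (0 9 8 2)(5 12) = [9, 1, 0, 3, 4, 12, 6, 7, 2, 8, 10, 11, 5]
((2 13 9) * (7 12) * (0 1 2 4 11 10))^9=((0 1 2 13 9 4 11 10)(7 12))^9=(0 1 2 13 9 4 11 10)(7 12)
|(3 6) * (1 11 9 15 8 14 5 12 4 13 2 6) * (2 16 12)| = 20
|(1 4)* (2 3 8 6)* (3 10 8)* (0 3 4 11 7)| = |(0 3 4 1 11 7)(2 10 8 6)| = 12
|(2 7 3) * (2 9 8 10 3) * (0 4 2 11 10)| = 9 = |(0 4 2 7 11 10 3 9 8)|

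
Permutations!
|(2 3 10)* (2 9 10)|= |(2 3)(9 10)|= 2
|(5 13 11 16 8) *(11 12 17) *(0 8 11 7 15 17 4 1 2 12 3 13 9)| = |(0 8 5 9)(1 2 12 4)(3 13)(7 15 17)(11 16)| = 12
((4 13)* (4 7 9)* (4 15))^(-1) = (4 15 9 7 13)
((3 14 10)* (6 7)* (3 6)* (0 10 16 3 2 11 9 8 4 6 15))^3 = ((0 10 15)(2 11 9 8 4 6 7)(3 14 16))^3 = (16)(2 8 7 9 6 11 4)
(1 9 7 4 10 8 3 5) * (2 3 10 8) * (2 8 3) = (1 9 7 4 3 5)(8 10) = [0, 9, 2, 5, 3, 1, 6, 4, 10, 7, 8]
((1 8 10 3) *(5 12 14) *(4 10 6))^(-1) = ((1 8 6 4 10 3)(5 12 14))^(-1) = (1 3 10 4 6 8)(5 14 12)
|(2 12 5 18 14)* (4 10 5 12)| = |(2 4 10 5 18 14)| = 6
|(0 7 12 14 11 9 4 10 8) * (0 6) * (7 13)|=11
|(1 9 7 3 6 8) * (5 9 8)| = |(1 8)(3 6 5 9 7)| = 10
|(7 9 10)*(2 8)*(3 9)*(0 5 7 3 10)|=|(0 5 7 10 3 9)(2 8)|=6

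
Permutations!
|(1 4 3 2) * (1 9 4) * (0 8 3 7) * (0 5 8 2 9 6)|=|(0 2 6)(3 9 4 7 5 8)|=6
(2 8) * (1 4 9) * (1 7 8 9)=(1 4)(2 9 7 8)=[0, 4, 9, 3, 1, 5, 6, 8, 2, 7]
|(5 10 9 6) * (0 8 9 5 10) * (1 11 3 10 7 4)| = |(0 8 9 6 7 4 1 11 3 10 5)| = 11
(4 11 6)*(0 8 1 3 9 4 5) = (0 8 1 3 9 4 11 6 5) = [8, 3, 2, 9, 11, 0, 5, 7, 1, 4, 10, 6]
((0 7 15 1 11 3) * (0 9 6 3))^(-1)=(0 11 1 15 7)(3 6 9)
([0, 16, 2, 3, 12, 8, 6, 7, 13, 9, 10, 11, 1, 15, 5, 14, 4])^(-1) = [0, 12, 2, 3, 16, 14, 6, 7, 5, 9, 10, 11, 4, 8, 15, 13, 1]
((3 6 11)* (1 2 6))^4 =(1 3 11 6 2)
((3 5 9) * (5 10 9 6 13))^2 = (3 9 10)(5 13 6)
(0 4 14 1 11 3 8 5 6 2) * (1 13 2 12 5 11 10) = (0 4 14 13 2)(1 10)(3 8 11)(5 6 12) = [4, 10, 0, 8, 14, 6, 12, 7, 11, 9, 1, 3, 5, 2, 13]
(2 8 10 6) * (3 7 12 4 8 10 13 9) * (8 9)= [0, 1, 10, 7, 9, 5, 2, 12, 13, 3, 6, 11, 4, 8]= (2 10 6)(3 7 12 4 9)(8 13)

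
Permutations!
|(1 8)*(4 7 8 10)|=|(1 10 4 7 8)|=5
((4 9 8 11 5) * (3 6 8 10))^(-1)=(3 10 9 4 5 11 8 6)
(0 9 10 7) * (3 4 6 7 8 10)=[9, 1, 2, 4, 6, 5, 7, 0, 10, 3, 8]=(0 9 3 4 6 7)(8 10)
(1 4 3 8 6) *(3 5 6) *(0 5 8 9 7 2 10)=(0 5 6 1 4 8 3 9 7 2 10)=[5, 4, 10, 9, 8, 6, 1, 2, 3, 7, 0]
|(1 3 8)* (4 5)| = 6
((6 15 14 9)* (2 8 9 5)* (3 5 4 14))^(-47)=(2 9 15 5 8 6 3)(4 14)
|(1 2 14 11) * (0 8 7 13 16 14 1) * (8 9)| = 8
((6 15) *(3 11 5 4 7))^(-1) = (3 7 4 5 11)(6 15)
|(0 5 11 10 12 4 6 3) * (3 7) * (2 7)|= |(0 5 11 10 12 4 6 2 7 3)|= 10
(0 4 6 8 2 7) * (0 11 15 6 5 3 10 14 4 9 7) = [9, 1, 0, 10, 5, 3, 8, 11, 2, 7, 14, 15, 12, 13, 4, 6] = (0 9 7 11 15 6 8 2)(3 10 14 4 5)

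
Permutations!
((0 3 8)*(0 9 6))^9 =(0 6 9 8 3)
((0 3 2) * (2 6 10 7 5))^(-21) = (10)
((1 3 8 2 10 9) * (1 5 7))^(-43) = (1 9 8 7 10 3 5 2)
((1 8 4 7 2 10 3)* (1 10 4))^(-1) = (1 8)(2 7 4)(3 10)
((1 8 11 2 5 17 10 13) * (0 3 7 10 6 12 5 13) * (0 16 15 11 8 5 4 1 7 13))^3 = (0 7 15)(1 6)(2 13 16)(3 10 11)(4 17)(5 12)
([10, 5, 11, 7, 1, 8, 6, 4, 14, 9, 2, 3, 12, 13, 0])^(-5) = [4, 2, 5, 14, 10, 11, 6, 0, 3, 9, 1, 8, 12, 13, 7]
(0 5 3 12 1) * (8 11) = (0 5 3 12 1)(8 11) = [5, 0, 2, 12, 4, 3, 6, 7, 11, 9, 10, 8, 1]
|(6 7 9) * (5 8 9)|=5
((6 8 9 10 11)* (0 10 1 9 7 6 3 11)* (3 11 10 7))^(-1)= (11)(0 10 3 8 6 7)(1 9)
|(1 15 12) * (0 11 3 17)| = |(0 11 3 17)(1 15 12)| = 12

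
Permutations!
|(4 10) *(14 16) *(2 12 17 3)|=|(2 12 17 3)(4 10)(14 16)|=4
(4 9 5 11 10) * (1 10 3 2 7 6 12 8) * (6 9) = (1 10 4 6 12 8)(2 7 9 5 11 3) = [0, 10, 7, 2, 6, 11, 12, 9, 1, 5, 4, 3, 8]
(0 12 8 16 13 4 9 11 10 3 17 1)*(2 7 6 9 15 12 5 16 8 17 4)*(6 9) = [5, 0, 7, 4, 15, 16, 6, 9, 8, 11, 3, 10, 17, 2, 14, 12, 13, 1] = (0 5 16 13 2 7 9 11 10 3 4 15 12 17 1)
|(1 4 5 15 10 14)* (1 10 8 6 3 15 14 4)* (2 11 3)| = |(2 11 3 15 8 6)(4 5 14 10)| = 12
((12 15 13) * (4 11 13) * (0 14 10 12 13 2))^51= (0 12 11 14 15 2 10 4)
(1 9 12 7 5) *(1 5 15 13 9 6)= [0, 6, 2, 3, 4, 5, 1, 15, 8, 12, 10, 11, 7, 9, 14, 13]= (1 6)(7 15 13 9 12)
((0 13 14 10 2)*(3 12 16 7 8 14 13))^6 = (0 14 16)(2 8 12)(3 10 7)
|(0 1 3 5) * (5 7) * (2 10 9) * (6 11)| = 30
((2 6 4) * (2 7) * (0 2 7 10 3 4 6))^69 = ((0 2)(3 4 10))^69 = (10)(0 2)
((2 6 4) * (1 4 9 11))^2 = ((1 4 2 6 9 11))^2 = (1 2 9)(4 6 11)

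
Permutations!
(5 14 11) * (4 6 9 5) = (4 6 9 5 14 11) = [0, 1, 2, 3, 6, 14, 9, 7, 8, 5, 10, 4, 12, 13, 11]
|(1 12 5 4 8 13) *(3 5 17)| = 8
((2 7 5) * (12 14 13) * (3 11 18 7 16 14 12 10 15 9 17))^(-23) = ((2 16 14 13 10 15 9 17 3 11 18 7 5))^(-23) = (2 13 9 11 5 14 15 3 7 16 10 17 18)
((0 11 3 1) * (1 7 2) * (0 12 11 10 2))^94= ((0 10 2 1 12 11 3 7))^94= (0 3 12 2)(1 10 7 11)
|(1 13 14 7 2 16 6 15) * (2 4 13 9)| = 12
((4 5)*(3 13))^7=((3 13)(4 5))^7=(3 13)(4 5)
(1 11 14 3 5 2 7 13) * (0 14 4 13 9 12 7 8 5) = (0 14 3)(1 11 4 13)(2 8 5)(7 9 12) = [14, 11, 8, 0, 13, 2, 6, 9, 5, 12, 10, 4, 7, 1, 3]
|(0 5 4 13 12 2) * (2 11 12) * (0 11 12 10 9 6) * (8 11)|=10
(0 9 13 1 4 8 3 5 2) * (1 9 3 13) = (0 3 5 2)(1 4 8 13 9) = [3, 4, 0, 5, 8, 2, 6, 7, 13, 1, 10, 11, 12, 9]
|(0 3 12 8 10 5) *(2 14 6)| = |(0 3 12 8 10 5)(2 14 6)| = 6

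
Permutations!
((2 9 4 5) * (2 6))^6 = (2 9 4 5 6)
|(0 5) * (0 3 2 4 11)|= 6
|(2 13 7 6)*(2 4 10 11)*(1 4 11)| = 15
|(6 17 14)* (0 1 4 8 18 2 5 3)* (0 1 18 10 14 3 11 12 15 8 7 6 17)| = |(0 18 2 5 11 12 15 8 10 14 17 3 1 4 7 6)| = 16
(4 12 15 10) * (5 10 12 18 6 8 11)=(4 18 6 8 11 5 10)(12 15)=[0, 1, 2, 3, 18, 10, 8, 7, 11, 9, 4, 5, 15, 13, 14, 12, 16, 17, 6]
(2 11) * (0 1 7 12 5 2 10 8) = (0 1 7 12 5 2 11 10 8) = [1, 7, 11, 3, 4, 2, 6, 12, 0, 9, 8, 10, 5]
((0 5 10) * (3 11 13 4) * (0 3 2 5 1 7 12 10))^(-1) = ((0 1 7 12 10 3 11 13 4 2 5))^(-1) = (0 5 2 4 13 11 3 10 12 7 1)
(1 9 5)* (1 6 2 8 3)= (1 9 5 6 2 8 3)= [0, 9, 8, 1, 4, 6, 2, 7, 3, 5]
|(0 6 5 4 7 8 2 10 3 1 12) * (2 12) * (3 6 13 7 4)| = 30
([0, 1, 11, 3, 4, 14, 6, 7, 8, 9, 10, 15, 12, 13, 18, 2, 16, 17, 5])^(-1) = (2 15 11)(5 18 14)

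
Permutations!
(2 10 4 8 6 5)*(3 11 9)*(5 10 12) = [0, 1, 12, 11, 8, 2, 10, 7, 6, 3, 4, 9, 5] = (2 12 5)(3 11 9)(4 8 6 10)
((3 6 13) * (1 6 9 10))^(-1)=((1 6 13 3 9 10))^(-1)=(1 10 9 3 13 6)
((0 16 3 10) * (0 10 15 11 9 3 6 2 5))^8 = ((0 16 6 2 5)(3 15 11 9))^8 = (0 2 16 5 6)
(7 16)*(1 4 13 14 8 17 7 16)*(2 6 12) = (1 4 13 14 8 17 7)(2 6 12) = [0, 4, 6, 3, 13, 5, 12, 1, 17, 9, 10, 11, 2, 14, 8, 15, 16, 7]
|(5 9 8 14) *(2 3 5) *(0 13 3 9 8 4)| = |(0 13 3 5 8 14 2 9 4)| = 9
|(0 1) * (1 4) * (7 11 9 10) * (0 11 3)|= 8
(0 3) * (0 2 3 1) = (0 1)(2 3) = [1, 0, 3, 2]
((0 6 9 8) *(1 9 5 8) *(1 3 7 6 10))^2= (0 1 3 6 8 10 9 7 5)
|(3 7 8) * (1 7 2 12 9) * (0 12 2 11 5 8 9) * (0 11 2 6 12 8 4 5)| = |(0 8 3 2 6 12 11)(1 7 9)(4 5)| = 42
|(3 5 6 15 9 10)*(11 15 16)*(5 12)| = |(3 12 5 6 16 11 15 9 10)| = 9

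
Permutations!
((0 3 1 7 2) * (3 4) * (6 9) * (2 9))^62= (0 6 7 3)(1 4 2 9)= ((0 4 3 1 7 9 6 2))^62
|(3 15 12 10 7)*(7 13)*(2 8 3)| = 8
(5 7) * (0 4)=(0 4)(5 7)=[4, 1, 2, 3, 0, 7, 6, 5]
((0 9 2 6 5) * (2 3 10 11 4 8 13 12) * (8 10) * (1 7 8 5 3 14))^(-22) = ((0 9 14 1 7 8 13 12 2 6 3 5)(4 10 11))^(-22) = (0 14 7 13 2 3)(1 8 12 6 5 9)(4 11 10)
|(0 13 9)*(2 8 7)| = |(0 13 9)(2 8 7)| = 3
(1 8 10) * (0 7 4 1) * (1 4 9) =[7, 8, 2, 3, 4, 5, 6, 9, 10, 1, 0] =(0 7 9 1 8 10)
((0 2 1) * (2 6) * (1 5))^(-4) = (0 6 2 5 1)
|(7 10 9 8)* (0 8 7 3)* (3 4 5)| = |(0 8 4 5 3)(7 10 9)| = 15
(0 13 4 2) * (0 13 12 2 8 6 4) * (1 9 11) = (0 12 2 13)(1 9 11)(4 8 6) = [12, 9, 13, 3, 8, 5, 4, 7, 6, 11, 10, 1, 2, 0]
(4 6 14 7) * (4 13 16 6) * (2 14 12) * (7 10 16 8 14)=[0, 1, 7, 3, 4, 5, 12, 13, 14, 9, 16, 11, 2, 8, 10, 15, 6]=(2 7 13 8 14 10 16 6 12)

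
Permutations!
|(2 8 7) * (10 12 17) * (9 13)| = 6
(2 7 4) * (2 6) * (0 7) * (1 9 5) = (0 7 4 6 2)(1 9 5) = [7, 9, 0, 3, 6, 1, 2, 4, 8, 5]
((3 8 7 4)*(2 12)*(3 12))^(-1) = (2 12 4 7 8 3) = ((2 3 8 7 4 12))^(-1)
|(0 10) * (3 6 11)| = |(0 10)(3 6 11)| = 6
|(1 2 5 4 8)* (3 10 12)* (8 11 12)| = 9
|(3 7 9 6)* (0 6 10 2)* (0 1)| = |(0 6 3 7 9 10 2 1)| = 8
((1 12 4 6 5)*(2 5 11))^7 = (12)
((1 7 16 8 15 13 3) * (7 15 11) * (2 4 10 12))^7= (1 3 13 15)(2 12 10 4)(7 11 8 16)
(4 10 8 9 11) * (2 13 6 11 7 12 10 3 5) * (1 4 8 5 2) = (1 4 3 2 13 6 11 8 9 7 12 10 5) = [0, 4, 13, 2, 3, 1, 11, 12, 9, 7, 5, 8, 10, 6]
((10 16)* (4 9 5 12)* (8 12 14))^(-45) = ((4 9 5 14 8 12)(10 16))^(-45) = (4 14)(5 12)(8 9)(10 16)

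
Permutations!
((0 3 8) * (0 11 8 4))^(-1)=(0 4 3)(8 11)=((0 3 4)(8 11))^(-1)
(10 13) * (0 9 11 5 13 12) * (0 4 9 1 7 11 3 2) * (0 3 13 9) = (0 1 7 11 5 9 13 10 12 4)(2 3) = [1, 7, 3, 2, 0, 9, 6, 11, 8, 13, 12, 5, 4, 10]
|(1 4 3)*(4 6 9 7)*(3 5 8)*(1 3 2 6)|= |(2 6 9 7 4 5 8)|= 7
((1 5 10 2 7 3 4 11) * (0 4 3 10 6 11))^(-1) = (0 4)(1 11 6 5)(2 10 7) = ((0 4)(1 5 6 11)(2 7 10))^(-1)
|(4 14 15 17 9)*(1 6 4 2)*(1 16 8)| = 10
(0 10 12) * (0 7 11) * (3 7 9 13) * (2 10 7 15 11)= (0 7 2 10 12 9 13 3 15 11)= [7, 1, 10, 15, 4, 5, 6, 2, 8, 13, 12, 0, 9, 3, 14, 11]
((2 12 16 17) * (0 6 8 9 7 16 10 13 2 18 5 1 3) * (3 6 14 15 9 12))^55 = (0 7 5 12 3 9 18 8 2 15 17 6 13 14 16 1 10)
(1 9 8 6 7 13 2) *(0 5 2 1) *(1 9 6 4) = [5, 6, 0, 3, 1, 2, 7, 13, 4, 8, 10, 11, 12, 9] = (0 5 2)(1 6 7 13 9 8 4)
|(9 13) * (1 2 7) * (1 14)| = 4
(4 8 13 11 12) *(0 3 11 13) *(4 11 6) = (13)(0 3 6 4 8)(11 12) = [3, 1, 2, 6, 8, 5, 4, 7, 0, 9, 10, 12, 11, 13]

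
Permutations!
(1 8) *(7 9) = [0, 8, 2, 3, 4, 5, 6, 9, 1, 7] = (1 8)(7 9)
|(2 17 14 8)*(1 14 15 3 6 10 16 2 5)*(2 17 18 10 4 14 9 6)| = 7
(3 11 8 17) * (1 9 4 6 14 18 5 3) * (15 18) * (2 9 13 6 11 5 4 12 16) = [0, 13, 9, 5, 11, 3, 14, 7, 17, 12, 10, 8, 16, 6, 15, 18, 2, 1, 4] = (1 13 6 14 15 18 4 11 8 17)(2 9 12 16)(3 5)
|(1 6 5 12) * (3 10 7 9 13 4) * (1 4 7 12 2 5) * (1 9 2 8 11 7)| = 20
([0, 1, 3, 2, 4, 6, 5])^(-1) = (2 3)(5 6)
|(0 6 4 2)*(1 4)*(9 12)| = 10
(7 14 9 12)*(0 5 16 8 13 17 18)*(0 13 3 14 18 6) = (0 5 16 8 3 14 9 12 7 18 13 17 6) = [5, 1, 2, 14, 4, 16, 0, 18, 3, 12, 10, 11, 7, 17, 9, 15, 8, 6, 13]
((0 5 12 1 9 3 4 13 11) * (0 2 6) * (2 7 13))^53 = ((0 5 12 1 9 3 4 2 6)(7 13 11))^53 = (0 6 2 4 3 9 1 12 5)(7 11 13)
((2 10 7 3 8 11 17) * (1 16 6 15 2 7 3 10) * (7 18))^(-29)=(1 16 6 15 2)(3 10 7 18 17 11 8)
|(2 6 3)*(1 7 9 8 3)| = 7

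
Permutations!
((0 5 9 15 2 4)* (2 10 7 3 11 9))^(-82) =(0 2)(3 9 10)(4 5)(7 11 15)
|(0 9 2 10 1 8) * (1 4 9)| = |(0 1 8)(2 10 4 9)| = 12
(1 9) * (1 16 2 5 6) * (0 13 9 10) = (0 13 9 16 2 5 6 1 10) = [13, 10, 5, 3, 4, 6, 1, 7, 8, 16, 0, 11, 12, 9, 14, 15, 2]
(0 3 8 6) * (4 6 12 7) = [3, 1, 2, 8, 6, 5, 0, 4, 12, 9, 10, 11, 7] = (0 3 8 12 7 4 6)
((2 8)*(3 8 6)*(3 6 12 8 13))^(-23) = ((2 12 8)(3 13))^(-23) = (2 12 8)(3 13)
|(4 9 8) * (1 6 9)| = 5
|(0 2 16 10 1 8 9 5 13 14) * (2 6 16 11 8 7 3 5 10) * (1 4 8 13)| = 28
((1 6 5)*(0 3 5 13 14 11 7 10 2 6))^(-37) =(0 1 5 3)(2 7 14 6 10 11 13)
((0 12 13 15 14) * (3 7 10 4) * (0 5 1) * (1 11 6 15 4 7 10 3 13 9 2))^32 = (0 9 1 12 2)(3 7 10)(5 6 14 11 15)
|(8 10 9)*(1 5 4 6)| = 12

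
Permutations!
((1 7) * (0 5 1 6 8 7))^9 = (8)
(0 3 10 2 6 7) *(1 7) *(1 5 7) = (0 3 10 2 6 5 7) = [3, 1, 6, 10, 4, 7, 5, 0, 8, 9, 2]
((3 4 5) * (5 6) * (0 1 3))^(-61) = ((0 1 3 4 6 5))^(-61) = (0 5 6 4 3 1)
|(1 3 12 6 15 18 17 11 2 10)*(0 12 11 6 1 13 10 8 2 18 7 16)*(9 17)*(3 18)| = 10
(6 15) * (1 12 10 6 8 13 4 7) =(1 12 10 6 15 8 13 4 7) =[0, 12, 2, 3, 7, 5, 15, 1, 13, 9, 6, 11, 10, 4, 14, 8]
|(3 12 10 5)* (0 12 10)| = |(0 12)(3 10 5)| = 6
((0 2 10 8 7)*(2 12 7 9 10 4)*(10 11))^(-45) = (12)(2 4)(8 10 11 9)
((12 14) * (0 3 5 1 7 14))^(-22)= (0 12 14 7 1 5 3)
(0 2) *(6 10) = (0 2)(6 10) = [2, 1, 0, 3, 4, 5, 10, 7, 8, 9, 6]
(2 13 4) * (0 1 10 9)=(0 1 10 9)(2 13 4)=[1, 10, 13, 3, 2, 5, 6, 7, 8, 0, 9, 11, 12, 4]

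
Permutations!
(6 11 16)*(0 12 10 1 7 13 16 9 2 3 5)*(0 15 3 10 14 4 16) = (0 12 14 4 16 6 11 9 2 10 1 7 13)(3 5 15) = [12, 7, 10, 5, 16, 15, 11, 13, 8, 2, 1, 9, 14, 0, 4, 3, 6]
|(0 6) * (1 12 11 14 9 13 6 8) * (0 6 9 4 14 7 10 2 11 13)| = |(0 8 1 12 13 9)(2 11 7 10)(4 14)| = 12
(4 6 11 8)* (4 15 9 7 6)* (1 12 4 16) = (1 12 4 16)(6 11 8 15 9 7) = [0, 12, 2, 3, 16, 5, 11, 6, 15, 7, 10, 8, 4, 13, 14, 9, 1]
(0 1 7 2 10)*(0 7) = (0 1)(2 10 7) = [1, 0, 10, 3, 4, 5, 6, 2, 8, 9, 7]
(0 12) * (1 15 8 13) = (0 12)(1 15 8 13) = [12, 15, 2, 3, 4, 5, 6, 7, 13, 9, 10, 11, 0, 1, 14, 8]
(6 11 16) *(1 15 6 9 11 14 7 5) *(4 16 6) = (1 15 4 16 9 11 6 14 7 5) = [0, 15, 2, 3, 16, 1, 14, 5, 8, 11, 10, 6, 12, 13, 7, 4, 9]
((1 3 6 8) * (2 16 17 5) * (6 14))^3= ((1 3 14 6 8)(2 16 17 5))^3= (1 6 3 8 14)(2 5 17 16)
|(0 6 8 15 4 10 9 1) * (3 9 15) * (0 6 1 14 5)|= |(0 1 6 8 3 9 14 5)(4 10 15)|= 24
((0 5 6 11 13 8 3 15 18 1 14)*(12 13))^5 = ((0 5 6 11 12 13 8 3 15 18 1 14))^5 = (0 13 1 11 15 5 8 14 12 18 6 3)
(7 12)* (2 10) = (2 10)(7 12) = [0, 1, 10, 3, 4, 5, 6, 12, 8, 9, 2, 11, 7]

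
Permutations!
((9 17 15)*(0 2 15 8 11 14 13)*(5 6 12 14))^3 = (0 9 11 12)(2 17 5 14)(6 13 15 8)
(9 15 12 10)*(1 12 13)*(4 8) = (1 12 10 9 15 13)(4 8) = [0, 12, 2, 3, 8, 5, 6, 7, 4, 15, 9, 11, 10, 1, 14, 13]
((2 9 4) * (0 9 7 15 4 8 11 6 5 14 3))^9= ((0 9 8 11 6 5 14 3)(2 7 15 4))^9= (0 9 8 11 6 5 14 3)(2 7 15 4)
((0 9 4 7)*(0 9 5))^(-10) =((0 5)(4 7 9))^(-10) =(4 9 7)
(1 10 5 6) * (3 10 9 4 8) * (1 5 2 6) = (1 9 4 8 3 10 2 6 5) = [0, 9, 6, 10, 8, 1, 5, 7, 3, 4, 2]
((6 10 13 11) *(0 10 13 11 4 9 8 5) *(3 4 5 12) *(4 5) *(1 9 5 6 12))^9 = (13)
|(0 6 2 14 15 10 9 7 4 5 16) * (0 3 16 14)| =|(0 6 2)(3 16)(4 5 14 15 10 9 7)| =42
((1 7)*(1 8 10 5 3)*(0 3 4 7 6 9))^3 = (0 6 3 9 1)(4 10 7 5 8)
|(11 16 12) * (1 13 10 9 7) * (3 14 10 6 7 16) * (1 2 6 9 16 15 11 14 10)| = 30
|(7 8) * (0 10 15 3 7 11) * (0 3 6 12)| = 20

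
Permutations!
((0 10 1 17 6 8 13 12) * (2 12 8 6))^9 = (0 17)(1 12)(2 10)(8 13) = ((0 10 1 17 2 12)(8 13))^9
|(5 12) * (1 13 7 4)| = 4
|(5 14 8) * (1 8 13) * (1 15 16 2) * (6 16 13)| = 14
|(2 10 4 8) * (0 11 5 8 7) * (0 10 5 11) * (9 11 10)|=15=|(2 5 8)(4 7 9 11 10)|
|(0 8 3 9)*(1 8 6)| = 6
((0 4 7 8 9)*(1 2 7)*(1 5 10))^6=(0 7 10)(1 4 8)(2 5 9)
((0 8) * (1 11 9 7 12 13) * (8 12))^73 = (0 12 13 1 11 9 7 8)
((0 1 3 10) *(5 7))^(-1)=((0 1 3 10)(5 7))^(-1)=(0 10 3 1)(5 7)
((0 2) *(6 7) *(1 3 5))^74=((0 2)(1 3 5)(6 7))^74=(7)(1 5 3)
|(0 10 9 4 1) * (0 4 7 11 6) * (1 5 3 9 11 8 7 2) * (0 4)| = |(0 10 11 6 4 5 3 9 2 1)(7 8)| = 10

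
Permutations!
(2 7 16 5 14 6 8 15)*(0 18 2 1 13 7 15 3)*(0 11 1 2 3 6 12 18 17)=[17, 13, 15, 11, 4, 14, 8, 16, 6, 9, 10, 1, 18, 7, 12, 2, 5, 0, 3]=(0 17)(1 13 7 16 5 14 12 18 3 11)(2 15)(6 8)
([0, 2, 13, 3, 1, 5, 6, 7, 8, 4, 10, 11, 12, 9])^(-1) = (1 4 9 13 2)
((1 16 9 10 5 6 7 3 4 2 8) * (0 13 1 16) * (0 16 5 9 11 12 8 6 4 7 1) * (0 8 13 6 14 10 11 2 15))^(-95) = (0 13 14)(1 5 9)(2 15 12)(3 7)(4 11 16)(6 8 10)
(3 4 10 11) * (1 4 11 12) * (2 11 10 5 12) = (1 4 5 12)(2 11 3 10) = [0, 4, 11, 10, 5, 12, 6, 7, 8, 9, 2, 3, 1]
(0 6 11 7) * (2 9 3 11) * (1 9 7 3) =(0 6 2 7)(1 9)(3 11) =[6, 9, 7, 11, 4, 5, 2, 0, 8, 1, 10, 3]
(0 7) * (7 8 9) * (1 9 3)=(0 8 3 1 9 7)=[8, 9, 2, 1, 4, 5, 6, 0, 3, 7]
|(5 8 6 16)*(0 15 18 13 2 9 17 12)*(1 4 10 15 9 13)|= |(0 9 17 12)(1 4 10 15 18)(2 13)(5 8 6 16)|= 20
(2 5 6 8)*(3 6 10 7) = (2 5 10 7 3 6 8) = [0, 1, 5, 6, 4, 10, 8, 3, 2, 9, 7]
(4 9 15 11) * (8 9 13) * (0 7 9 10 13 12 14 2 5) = (0 7 9 15 11 4 12 14 2 5)(8 10 13) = [7, 1, 5, 3, 12, 0, 6, 9, 10, 15, 13, 4, 14, 8, 2, 11]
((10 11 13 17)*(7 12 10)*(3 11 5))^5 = (3 12 13 5 7 11 10 17)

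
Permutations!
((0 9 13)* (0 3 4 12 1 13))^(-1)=(0 9)(1 12 4 3 13)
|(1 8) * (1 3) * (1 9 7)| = |(1 8 3 9 7)| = 5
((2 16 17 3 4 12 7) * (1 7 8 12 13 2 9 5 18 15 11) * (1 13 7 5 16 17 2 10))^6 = ((1 5 18 15 11 13 10)(2 17 3 4 7 9 16)(8 12))^6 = (1 10 13 11 15 18 5)(2 16 9 7 4 3 17)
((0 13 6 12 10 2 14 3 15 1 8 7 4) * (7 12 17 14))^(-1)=((0 13 6 17 14 3 15 1 8 12 10 2 7 4))^(-1)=(0 4 7 2 10 12 8 1 15 3 14 17 6 13)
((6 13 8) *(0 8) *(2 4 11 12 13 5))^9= (13)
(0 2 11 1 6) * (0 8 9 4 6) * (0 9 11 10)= (0 2 10)(1 9 4 6 8 11)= [2, 9, 10, 3, 6, 5, 8, 7, 11, 4, 0, 1]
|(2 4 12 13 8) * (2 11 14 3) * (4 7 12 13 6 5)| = 11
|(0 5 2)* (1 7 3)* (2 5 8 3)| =6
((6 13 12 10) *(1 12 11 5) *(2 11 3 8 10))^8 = (1 11 12 5 2)(3 6 8 13 10)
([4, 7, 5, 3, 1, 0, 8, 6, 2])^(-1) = [5, 4, 8, 3, 0, 2, 7, 1, 6]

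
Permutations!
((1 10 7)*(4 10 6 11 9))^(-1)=((1 6 11 9 4 10 7))^(-1)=(1 7 10 4 9 11 6)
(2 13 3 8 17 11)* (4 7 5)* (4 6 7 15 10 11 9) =[0, 1, 13, 8, 15, 6, 7, 5, 17, 4, 11, 2, 12, 3, 14, 10, 16, 9] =(2 13 3 8 17 9 4 15 10 11)(5 6 7)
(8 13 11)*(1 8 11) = [0, 8, 2, 3, 4, 5, 6, 7, 13, 9, 10, 11, 12, 1] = (1 8 13)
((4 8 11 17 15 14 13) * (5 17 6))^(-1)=((4 8 11 6 5 17 15 14 13))^(-1)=(4 13 14 15 17 5 6 11 8)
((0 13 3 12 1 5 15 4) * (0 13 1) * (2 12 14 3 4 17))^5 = (0 2 15 1 12 17 5)(3 14)(4 13)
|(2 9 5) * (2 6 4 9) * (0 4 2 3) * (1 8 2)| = |(0 4 9 5 6 1 8 2 3)| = 9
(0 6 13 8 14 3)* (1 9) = (0 6 13 8 14 3)(1 9) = [6, 9, 2, 0, 4, 5, 13, 7, 14, 1, 10, 11, 12, 8, 3]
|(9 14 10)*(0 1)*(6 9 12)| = |(0 1)(6 9 14 10 12)| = 10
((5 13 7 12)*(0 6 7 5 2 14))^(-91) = (0 14 2 12 7 6)(5 13)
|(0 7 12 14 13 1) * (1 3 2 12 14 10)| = |(0 7 14 13 3 2 12 10 1)| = 9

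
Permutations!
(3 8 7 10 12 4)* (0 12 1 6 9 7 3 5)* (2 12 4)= (0 4 5)(1 6 9 7 10)(2 12)(3 8)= [4, 6, 12, 8, 5, 0, 9, 10, 3, 7, 1, 11, 2]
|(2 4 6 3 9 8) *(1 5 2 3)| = 15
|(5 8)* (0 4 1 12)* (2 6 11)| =|(0 4 1 12)(2 6 11)(5 8)| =12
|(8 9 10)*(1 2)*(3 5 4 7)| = 12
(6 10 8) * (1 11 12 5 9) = (1 11 12 5 9)(6 10 8) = [0, 11, 2, 3, 4, 9, 10, 7, 6, 1, 8, 12, 5]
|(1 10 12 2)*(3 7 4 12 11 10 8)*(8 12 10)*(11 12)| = 9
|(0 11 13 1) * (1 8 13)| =|(0 11 1)(8 13)| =6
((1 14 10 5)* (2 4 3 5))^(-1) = (1 5 3 4 2 10 14)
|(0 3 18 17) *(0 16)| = |(0 3 18 17 16)| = 5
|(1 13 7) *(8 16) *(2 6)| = 6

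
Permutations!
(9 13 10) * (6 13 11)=(6 13 10 9 11)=[0, 1, 2, 3, 4, 5, 13, 7, 8, 11, 9, 6, 12, 10]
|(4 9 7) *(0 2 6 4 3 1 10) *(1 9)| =6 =|(0 2 6 4 1 10)(3 9 7)|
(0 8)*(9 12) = [8, 1, 2, 3, 4, 5, 6, 7, 0, 12, 10, 11, 9] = (0 8)(9 12)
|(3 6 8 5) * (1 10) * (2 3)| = 10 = |(1 10)(2 3 6 8 5)|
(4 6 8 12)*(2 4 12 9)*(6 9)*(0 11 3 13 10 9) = [11, 1, 4, 13, 0, 5, 8, 7, 6, 2, 9, 3, 12, 10] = (0 11 3 13 10 9 2 4)(6 8)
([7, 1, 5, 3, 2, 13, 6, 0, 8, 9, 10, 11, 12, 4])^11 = (0 7)(2 4 13 5)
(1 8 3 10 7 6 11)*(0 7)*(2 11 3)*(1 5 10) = [7, 8, 11, 1, 4, 10, 3, 6, 2, 9, 0, 5] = (0 7 6 3 1 8 2 11 5 10)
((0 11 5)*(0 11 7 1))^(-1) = (0 1 7)(5 11)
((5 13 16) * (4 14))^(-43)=(4 14)(5 16 13)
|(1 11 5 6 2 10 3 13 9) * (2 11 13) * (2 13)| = |(1 2 10 3 13 9)(5 6 11)| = 6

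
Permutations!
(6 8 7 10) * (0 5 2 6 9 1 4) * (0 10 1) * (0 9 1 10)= (0 5 2 6 8 7 10 1 4)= [5, 4, 6, 3, 0, 2, 8, 10, 7, 9, 1]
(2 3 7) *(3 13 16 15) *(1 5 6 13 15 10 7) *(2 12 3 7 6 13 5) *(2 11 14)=(1 11 14 2 15 7 12 3)(5 13 16 10 6)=[0, 11, 15, 1, 4, 13, 5, 12, 8, 9, 6, 14, 3, 16, 2, 7, 10]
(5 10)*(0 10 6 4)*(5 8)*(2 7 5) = (0 10 8 2 7 5 6 4) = [10, 1, 7, 3, 0, 6, 4, 5, 2, 9, 8]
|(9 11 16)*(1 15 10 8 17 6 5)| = 21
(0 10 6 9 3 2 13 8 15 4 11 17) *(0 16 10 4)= [4, 1, 13, 2, 11, 5, 9, 7, 15, 3, 6, 17, 12, 8, 14, 0, 10, 16]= (0 4 11 17 16 10 6 9 3 2 13 8 15)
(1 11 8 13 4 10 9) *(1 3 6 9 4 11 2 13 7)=(1 2 13 11 8 7)(3 6 9)(4 10)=[0, 2, 13, 6, 10, 5, 9, 1, 7, 3, 4, 8, 12, 11]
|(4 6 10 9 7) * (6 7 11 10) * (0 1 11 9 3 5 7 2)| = 9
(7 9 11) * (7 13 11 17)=[0, 1, 2, 3, 4, 5, 6, 9, 8, 17, 10, 13, 12, 11, 14, 15, 16, 7]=(7 9 17)(11 13)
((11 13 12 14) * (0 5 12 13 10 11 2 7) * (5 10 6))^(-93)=((0 10 11 6 5 12 14 2 7))^(-93)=(0 14 6)(2 5 10)(7 12 11)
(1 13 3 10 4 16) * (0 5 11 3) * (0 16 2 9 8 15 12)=(0 5 11 3 10 4 2 9 8 15 12)(1 13 16)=[5, 13, 9, 10, 2, 11, 6, 7, 15, 8, 4, 3, 0, 16, 14, 12, 1]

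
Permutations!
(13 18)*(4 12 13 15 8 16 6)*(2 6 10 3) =(2 6 4 12 13 18 15 8 16 10 3) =[0, 1, 6, 2, 12, 5, 4, 7, 16, 9, 3, 11, 13, 18, 14, 8, 10, 17, 15]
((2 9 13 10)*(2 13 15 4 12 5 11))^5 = (2 5 4 9 11 12 15)(10 13)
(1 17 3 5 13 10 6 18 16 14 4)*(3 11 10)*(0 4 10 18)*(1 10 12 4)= (0 1 17 11 18 16 14 12 4 10 6)(3 5 13)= [1, 17, 2, 5, 10, 13, 0, 7, 8, 9, 6, 18, 4, 3, 12, 15, 14, 11, 16]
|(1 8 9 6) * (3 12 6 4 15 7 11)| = 10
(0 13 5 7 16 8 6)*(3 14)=(0 13 5 7 16 8 6)(3 14)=[13, 1, 2, 14, 4, 7, 0, 16, 6, 9, 10, 11, 12, 5, 3, 15, 8]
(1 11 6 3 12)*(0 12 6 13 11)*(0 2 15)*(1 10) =(0 12 10 1 2 15)(3 6)(11 13) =[12, 2, 15, 6, 4, 5, 3, 7, 8, 9, 1, 13, 10, 11, 14, 0]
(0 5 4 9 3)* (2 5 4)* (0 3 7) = [4, 1, 5, 3, 9, 2, 6, 0, 8, 7] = (0 4 9 7)(2 5)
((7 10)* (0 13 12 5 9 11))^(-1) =((0 13 12 5 9 11)(7 10))^(-1) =(0 11 9 5 12 13)(7 10)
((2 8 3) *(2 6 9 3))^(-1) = (2 8)(3 9 6)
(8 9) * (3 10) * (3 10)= [0, 1, 2, 3, 4, 5, 6, 7, 9, 8, 10]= (10)(8 9)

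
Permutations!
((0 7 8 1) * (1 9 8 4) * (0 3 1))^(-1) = (0 4 7)(1 3)(8 9)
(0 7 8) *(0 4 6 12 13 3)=(0 7 8 4 6 12 13 3)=[7, 1, 2, 0, 6, 5, 12, 8, 4, 9, 10, 11, 13, 3]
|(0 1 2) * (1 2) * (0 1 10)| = 4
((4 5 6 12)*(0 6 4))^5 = (0 12 6)(4 5)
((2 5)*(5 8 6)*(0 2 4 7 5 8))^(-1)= (0 2)(4 5 7)(6 8)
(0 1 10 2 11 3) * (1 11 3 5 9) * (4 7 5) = [11, 10, 3, 0, 7, 9, 6, 5, 8, 1, 2, 4] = (0 11 4 7 5 9 1 10 2 3)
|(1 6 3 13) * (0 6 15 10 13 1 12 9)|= 9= |(0 6 3 1 15 10 13 12 9)|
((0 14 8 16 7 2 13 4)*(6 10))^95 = ((0 14 8 16 7 2 13 4)(6 10))^95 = (0 4 13 2 7 16 8 14)(6 10)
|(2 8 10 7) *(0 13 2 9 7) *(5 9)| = 15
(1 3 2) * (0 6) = (0 6)(1 3 2) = [6, 3, 1, 2, 4, 5, 0]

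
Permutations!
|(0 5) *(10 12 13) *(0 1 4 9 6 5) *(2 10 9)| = 9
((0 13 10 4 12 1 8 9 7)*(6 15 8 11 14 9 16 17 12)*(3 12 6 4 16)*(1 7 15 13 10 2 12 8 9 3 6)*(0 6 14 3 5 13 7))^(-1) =((0 10 16 17 1 11 3 8 14 5 13 2 12)(6 7)(9 15))^(-1) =(0 12 2 13 5 14 8 3 11 1 17 16 10)(6 7)(9 15)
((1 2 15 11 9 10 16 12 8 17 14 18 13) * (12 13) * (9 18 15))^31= (1 2 9 10 16 13)(8 15 12 14 18 17 11)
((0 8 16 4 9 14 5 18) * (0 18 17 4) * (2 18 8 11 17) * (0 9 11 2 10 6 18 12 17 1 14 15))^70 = ((0 2 12 17 4 11 1 14 5 10 6 18 8 16 9 15))^70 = (0 1 8 12 5 9 4 6)(2 14 16 17 10 15 11 18)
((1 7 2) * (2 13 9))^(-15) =(13)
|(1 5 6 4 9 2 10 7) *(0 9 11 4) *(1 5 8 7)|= 18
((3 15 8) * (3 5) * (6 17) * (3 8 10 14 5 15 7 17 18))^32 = (3 17 18 7 6)(5 15 14 8 10) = ((3 7 17 6 18)(5 8 15 10 14))^32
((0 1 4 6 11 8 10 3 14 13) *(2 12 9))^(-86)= ((0 1 4 6 11 8 10 3 14 13)(2 12 9))^(-86)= (0 11 14 4 10)(1 8 13 6 3)(2 12 9)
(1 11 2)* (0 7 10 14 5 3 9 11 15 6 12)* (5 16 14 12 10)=[7, 15, 1, 9, 4, 3, 10, 5, 8, 11, 12, 2, 0, 13, 16, 6, 14]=(0 7 5 3 9 11 2 1 15 6 10 12)(14 16)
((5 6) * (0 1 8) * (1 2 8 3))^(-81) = (8)(1 3)(5 6)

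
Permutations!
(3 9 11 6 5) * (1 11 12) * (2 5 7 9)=(1 11 6 7 9 12)(2 5 3)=[0, 11, 5, 2, 4, 3, 7, 9, 8, 12, 10, 6, 1]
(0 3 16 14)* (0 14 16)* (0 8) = (16)(0 3 8) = [3, 1, 2, 8, 4, 5, 6, 7, 0, 9, 10, 11, 12, 13, 14, 15, 16]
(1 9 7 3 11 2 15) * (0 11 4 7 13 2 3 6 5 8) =(0 11 3 4 7 6 5 8)(1 9 13 2 15) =[11, 9, 15, 4, 7, 8, 5, 6, 0, 13, 10, 3, 12, 2, 14, 1]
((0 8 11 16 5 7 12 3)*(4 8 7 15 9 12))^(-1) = (0 3 12 9 15 5 16 11 8 4 7)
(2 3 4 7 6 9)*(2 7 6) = (2 3 4 6 9 7) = [0, 1, 3, 4, 6, 5, 9, 2, 8, 7]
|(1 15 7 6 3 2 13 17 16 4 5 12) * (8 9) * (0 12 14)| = 14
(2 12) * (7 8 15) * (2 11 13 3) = [0, 1, 12, 2, 4, 5, 6, 8, 15, 9, 10, 13, 11, 3, 14, 7] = (2 12 11 13 3)(7 8 15)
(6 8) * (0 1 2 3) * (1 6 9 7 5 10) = (0 6 8 9 7 5 10 1 2 3) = [6, 2, 3, 0, 4, 10, 8, 5, 9, 7, 1]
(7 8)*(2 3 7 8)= (8)(2 3 7)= [0, 1, 3, 7, 4, 5, 6, 2, 8]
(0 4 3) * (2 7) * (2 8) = (0 4 3)(2 7 8) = [4, 1, 7, 0, 3, 5, 6, 8, 2]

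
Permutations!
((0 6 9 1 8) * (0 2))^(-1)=((0 6 9 1 8 2))^(-1)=(0 2 8 1 9 6)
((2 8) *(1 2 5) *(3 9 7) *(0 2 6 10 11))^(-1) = ((0 2 8 5 1 6 10 11)(3 9 7))^(-1) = (0 11 10 6 1 5 8 2)(3 7 9)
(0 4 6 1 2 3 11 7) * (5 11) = (0 4 6 1 2 3 5 11 7) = [4, 2, 3, 5, 6, 11, 1, 0, 8, 9, 10, 7]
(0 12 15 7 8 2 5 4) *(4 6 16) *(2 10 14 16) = (0 12 15 7 8 10 14 16 4)(2 5 6) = [12, 1, 5, 3, 0, 6, 2, 8, 10, 9, 14, 11, 15, 13, 16, 7, 4]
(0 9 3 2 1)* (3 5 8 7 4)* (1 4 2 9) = (0 1)(2 4 3 9 5 8 7) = [1, 0, 4, 9, 3, 8, 6, 2, 7, 5]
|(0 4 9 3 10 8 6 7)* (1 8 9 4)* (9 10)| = |(10)(0 1 8 6 7)(3 9)| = 10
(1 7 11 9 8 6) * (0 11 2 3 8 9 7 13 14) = (0 11 7 2 3 8 6 1 13 14) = [11, 13, 3, 8, 4, 5, 1, 2, 6, 9, 10, 7, 12, 14, 0]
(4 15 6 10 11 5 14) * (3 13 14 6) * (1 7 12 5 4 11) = [0, 7, 2, 13, 15, 6, 10, 12, 8, 9, 1, 4, 5, 14, 11, 3] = (1 7 12 5 6 10)(3 13 14 11 4 15)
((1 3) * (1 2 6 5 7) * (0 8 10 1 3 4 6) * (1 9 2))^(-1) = ((0 8 10 9 2)(1 4 6 5 7 3))^(-1) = (0 2 9 10 8)(1 3 7 5 6 4)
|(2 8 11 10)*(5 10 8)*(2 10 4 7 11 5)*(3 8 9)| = 7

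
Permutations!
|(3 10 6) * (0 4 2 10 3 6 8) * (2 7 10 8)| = 6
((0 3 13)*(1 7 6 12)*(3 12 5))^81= (0 12 1 7 6 5 3 13)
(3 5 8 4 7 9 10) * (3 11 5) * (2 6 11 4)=(2 6 11 5 8)(4 7 9 10)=[0, 1, 6, 3, 7, 8, 11, 9, 2, 10, 4, 5]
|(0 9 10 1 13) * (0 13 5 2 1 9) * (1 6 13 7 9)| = |(1 5 2 6 13 7 9 10)| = 8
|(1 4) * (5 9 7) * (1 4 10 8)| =|(1 10 8)(5 9 7)| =3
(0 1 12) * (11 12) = (0 1 11 12) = [1, 11, 2, 3, 4, 5, 6, 7, 8, 9, 10, 12, 0]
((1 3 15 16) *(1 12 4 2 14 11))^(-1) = (1 11 14 2 4 12 16 15 3)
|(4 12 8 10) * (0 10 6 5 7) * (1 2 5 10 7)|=|(0 7)(1 2 5)(4 12 8 6 10)|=30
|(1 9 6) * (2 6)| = 4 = |(1 9 2 6)|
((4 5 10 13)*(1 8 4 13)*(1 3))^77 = ((13)(1 8 4 5 10 3))^77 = (13)(1 3 10 5 4 8)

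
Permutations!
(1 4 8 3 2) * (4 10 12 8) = (1 10 12 8 3 2) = [0, 10, 1, 2, 4, 5, 6, 7, 3, 9, 12, 11, 8]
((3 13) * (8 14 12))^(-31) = (3 13)(8 12 14)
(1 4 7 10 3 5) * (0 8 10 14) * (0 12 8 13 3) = (0 13 3 5 1 4 7 14 12 8 10) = [13, 4, 2, 5, 7, 1, 6, 14, 10, 9, 0, 11, 8, 3, 12]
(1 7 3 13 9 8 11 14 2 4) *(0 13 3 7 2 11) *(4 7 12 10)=(0 13 9 8)(1 2 7 12 10 4)(11 14)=[13, 2, 7, 3, 1, 5, 6, 12, 0, 8, 4, 14, 10, 9, 11]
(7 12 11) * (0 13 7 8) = (0 13 7 12 11 8) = [13, 1, 2, 3, 4, 5, 6, 12, 0, 9, 10, 8, 11, 7]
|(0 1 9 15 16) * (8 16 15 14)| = 6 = |(0 1 9 14 8 16)|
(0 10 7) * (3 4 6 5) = (0 10 7)(3 4 6 5) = [10, 1, 2, 4, 6, 3, 5, 0, 8, 9, 7]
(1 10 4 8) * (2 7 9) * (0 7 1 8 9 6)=[7, 10, 1, 3, 9, 5, 0, 6, 8, 2, 4]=(0 7 6)(1 10 4 9 2)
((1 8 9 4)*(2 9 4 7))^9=((1 8 4)(2 9 7))^9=(9)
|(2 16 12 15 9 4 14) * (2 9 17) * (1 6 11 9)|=30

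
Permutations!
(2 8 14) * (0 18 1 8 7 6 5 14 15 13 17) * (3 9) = (0 18 1 8 15 13 17)(2 7 6 5 14)(3 9) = [18, 8, 7, 9, 4, 14, 5, 6, 15, 3, 10, 11, 12, 17, 2, 13, 16, 0, 1]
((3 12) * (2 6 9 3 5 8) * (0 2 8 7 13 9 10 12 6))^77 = ((0 2)(3 6 10 12 5 7 13 9))^77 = (0 2)(3 7 10 9 5 6 13 12)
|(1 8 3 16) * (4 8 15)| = |(1 15 4 8 3 16)| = 6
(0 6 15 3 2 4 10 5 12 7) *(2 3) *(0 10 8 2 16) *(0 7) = (0 6 15 16 7 10 5 12)(2 4 8) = [6, 1, 4, 3, 8, 12, 15, 10, 2, 9, 5, 11, 0, 13, 14, 16, 7]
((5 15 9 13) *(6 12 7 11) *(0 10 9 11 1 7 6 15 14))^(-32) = (15)(0 5 9)(10 14 13)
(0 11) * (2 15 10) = (0 11)(2 15 10) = [11, 1, 15, 3, 4, 5, 6, 7, 8, 9, 2, 0, 12, 13, 14, 10]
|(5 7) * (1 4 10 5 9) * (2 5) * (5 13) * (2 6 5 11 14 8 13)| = 28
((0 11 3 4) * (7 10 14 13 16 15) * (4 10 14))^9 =((0 11 3 10 4)(7 14 13 16 15))^9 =(0 4 10 3 11)(7 15 16 13 14)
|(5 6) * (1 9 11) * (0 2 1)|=|(0 2 1 9 11)(5 6)|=10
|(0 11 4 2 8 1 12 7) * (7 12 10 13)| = 9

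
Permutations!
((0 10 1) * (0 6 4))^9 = ((0 10 1 6 4))^9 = (0 4 6 1 10)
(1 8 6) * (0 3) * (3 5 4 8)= (0 5 4 8 6 1 3)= [5, 3, 2, 0, 8, 4, 1, 7, 6]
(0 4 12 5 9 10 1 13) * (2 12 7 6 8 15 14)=(0 4 7 6 8 15 14 2 12 5 9 10 1 13)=[4, 13, 12, 3, 7, 9, 8, 6, 15, 10, 1, 11, 5, 0, 2, 14]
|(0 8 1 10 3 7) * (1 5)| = |(0 8 5 1 10 3 7)| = 7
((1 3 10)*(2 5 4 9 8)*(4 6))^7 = ((1 3 10)(2 5 6 4 9 8))^7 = (1 3 10)(2 5 6 4 9 8)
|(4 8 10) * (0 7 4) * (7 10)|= 6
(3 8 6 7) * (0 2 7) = (0 2 7 3 8 6) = [2, 1, 7, 8, 4, 5, 0, 3, 6]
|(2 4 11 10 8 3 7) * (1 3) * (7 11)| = |(1 3 11 10 8)(2 4 7)| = 15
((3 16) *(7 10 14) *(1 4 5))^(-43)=(1 5 4)(3 16)(7 14 10)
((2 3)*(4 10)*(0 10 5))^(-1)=(0 5 4 10)(2 3)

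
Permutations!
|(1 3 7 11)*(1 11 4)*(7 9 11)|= |(1 3 9 11 7 4)|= 6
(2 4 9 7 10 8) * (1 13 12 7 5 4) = (1 13 12 7 10 8 2)(4 9 5) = [0, 13, 1, 3, 9, 4, 6, 10, 2, 5, 8, 11, 7, 12]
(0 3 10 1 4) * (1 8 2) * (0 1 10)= (0 3)(1 4)(2 10 8)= [3, 4, 10, 0, 1, 5, 6, 7, 2, 9, 8]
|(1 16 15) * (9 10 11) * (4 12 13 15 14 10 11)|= |(1 16 14 10 4 12 13 15)(9 11)|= 8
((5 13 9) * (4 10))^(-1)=((4 10)(5 13 9))^(-1)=(4 10)(5 9 13)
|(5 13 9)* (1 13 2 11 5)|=3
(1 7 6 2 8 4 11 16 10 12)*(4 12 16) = (1 7 6 2 8 12)(4 11)(10 16) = [0, 7, 8, 3, 11, 5, 2, 6, 12, 9, 16, 4, 1, 13, 14, 15, 10]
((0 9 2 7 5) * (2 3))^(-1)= (0 5 7 2 3 9)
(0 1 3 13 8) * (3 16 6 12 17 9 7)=(0 1 16 6 12 17 9 7 3 13 8)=[1, 16, 2, 13, 4, 5, 12, 3, 0, 7, 10, 11, 17, 8, 14, 15, 6, 9]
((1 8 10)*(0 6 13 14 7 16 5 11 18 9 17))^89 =(0 6 13 14 7 16 5 11 18 9 17)(1 10 8)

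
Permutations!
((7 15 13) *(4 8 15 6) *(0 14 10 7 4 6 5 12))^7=(0 14 10 7 5 12)(4 13 15 8)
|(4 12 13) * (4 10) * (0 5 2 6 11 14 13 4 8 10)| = 14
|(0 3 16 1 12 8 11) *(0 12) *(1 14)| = 15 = |(0 3 16 14 1)(8 11 12)|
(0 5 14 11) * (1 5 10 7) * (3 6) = (0 10 7 1 5 14 11)(3 6) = [10, 5, 2, 6, 4, 14, 3, 1, 8, 9, 7, 0, 12, 13, 11]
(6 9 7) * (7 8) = (6 9 8 7) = [0, 1, 2, 3, 4, 5, 9, 6, 7, 8]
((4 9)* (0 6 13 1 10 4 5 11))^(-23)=((0 6 13 1 10 4 9 5 11))^(-23)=(0 10 11 1 5 13 9 6 4)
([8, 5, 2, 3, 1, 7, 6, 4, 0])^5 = (0 8)(1 5 7 4)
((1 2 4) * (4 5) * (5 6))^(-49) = (1 2 6 5 4)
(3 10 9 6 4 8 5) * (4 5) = (3 10 9 6 5)(4 8) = [0, 1, 2, 10, 8, 3, 5, 7, 4, 6, 9]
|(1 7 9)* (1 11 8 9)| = |(1 7)(8 9 11)| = 6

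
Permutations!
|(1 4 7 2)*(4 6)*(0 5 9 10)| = |(0 5 9 10)(1 6 4 7 2)| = 20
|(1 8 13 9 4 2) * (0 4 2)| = |(0 4)(1 8 13 9 2)| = 10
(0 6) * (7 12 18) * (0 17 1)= (0 6 17 1)(7 12 18)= [6, 0, 2, 3, 4, 5, 17, 12, 8, 9, 10, 11, 18, 13, 14, 15, 16, 1, 7]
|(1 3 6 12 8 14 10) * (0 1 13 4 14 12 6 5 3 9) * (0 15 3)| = 12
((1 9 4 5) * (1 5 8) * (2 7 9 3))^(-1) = (1 8 4 9 7 2 3)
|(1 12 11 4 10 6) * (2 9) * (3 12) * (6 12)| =12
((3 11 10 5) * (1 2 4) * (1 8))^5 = (1 2 4 8)(3 11 10 5)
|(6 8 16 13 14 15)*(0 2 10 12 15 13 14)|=10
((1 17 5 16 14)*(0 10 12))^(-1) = (0 12 10)(1 14 16 5 17)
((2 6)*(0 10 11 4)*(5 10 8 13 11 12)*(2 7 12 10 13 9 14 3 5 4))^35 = ((0 8 9 14 3 5 13 11 2 6 7 12 4))^35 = (0 6 5 8 7 13 9 12 11 14 4 2 3)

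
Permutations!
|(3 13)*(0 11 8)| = 6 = |(0 11 8)(3 13)|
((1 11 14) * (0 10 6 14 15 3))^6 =(0 15 1 6)(3 11 14 10)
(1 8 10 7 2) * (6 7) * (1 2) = [0, 8, 2, 3, 4, 5, 7, 1, 10, 9, 6] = (1 8 10 6 7)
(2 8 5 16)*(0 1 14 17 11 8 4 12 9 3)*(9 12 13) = (0 1 14 17 11 8 5 16 2 4 13 9 3) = [1, 14, 4, 0, 13, 16, 6, 7, 5, 3, 10, 8, 12, 9, 17, 15, 2, 11]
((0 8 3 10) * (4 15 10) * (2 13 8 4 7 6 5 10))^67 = (0 4 15 2 13 8 3 7 6 5 10)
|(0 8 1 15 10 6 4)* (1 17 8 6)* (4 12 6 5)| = |(0 5 4)(1 15 10)(6 12)(8 17)| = 6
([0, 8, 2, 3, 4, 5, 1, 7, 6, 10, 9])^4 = [0, 8, 2, 3, 4, 5, 1, 7, 6, 9, 10]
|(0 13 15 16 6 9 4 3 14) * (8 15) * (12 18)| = 10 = |(0 13 8 15 16 6 9 4 3 14)(12 18)|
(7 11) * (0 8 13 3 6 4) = (0 8 13 3 6 4)(7 11) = [8, 1, 2, 6, 0, 5, 4, 11, 13, 9, 10, 7, 12, 3]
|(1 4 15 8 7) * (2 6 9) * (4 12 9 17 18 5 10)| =|(1 12 9 2 6 17 18 5 10 4 15 8 7)| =13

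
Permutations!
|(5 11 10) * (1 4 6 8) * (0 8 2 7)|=|(0 8 1 4 6 2 7)(5 11 10)|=21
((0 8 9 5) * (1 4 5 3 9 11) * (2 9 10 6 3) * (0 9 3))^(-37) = ((0 8 11 1 4 5 9 2 3 10 6))^(-37) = (0 2 1 6 9 11 10 5 8 3 4)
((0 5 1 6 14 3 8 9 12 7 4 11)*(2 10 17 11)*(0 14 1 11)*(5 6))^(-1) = ((0 6 1 5 11 14 3 8 9 12 7 4 2 10 17))^(-1) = (0 17 10 2 4 7 12 9 8 3 14 11 5 1 6)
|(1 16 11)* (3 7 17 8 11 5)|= 8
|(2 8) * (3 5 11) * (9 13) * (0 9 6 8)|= 6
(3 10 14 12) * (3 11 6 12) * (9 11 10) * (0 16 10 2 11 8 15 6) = (0 16 10 14 3 9 8 15 6 12 2 11) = [16, 1, 11, 9, 4, 5, 12, 7, 15, 8, 14, 0, 2, 13, 3, 6, 10]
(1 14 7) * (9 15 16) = (1 14 7)(9 15 16) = [0, 14, 2, 3, 4, 5, 6, 1, 8, 15, 10, 11, 12, 13, 7, 16, 9]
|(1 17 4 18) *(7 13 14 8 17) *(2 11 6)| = |(1 7 13 14 8 17 4 18)(2 11 6)| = 24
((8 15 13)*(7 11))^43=(7 11)(8 15 13)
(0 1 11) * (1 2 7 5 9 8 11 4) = (0 2 7 5 9 8 11)(1 4) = [2, 4, 7, 3, 1, 9, 6, 5, 11, 8, 10, 0]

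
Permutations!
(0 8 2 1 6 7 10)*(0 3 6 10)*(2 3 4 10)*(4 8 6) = [6, 2, 1, 4, 10, 5, 7, 0, 3, 9, 8] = (0 6 7)(1 2)(3 4 10 8)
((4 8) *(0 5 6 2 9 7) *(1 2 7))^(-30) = ((0 5 6 7)(1 2 9)(4 8))^(-30) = (9)(0 6)(5 7)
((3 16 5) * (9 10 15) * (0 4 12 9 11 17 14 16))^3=((0 4 12 9 10 15 11 17 14 16 5 3))^3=(0 9 11 16)(3 12 15 14)(4 10 17 5)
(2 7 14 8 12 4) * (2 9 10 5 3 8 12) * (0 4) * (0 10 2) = [4, 1, 7, 8, 9, 3, 6, 14, 0, 2, 5, 11, 10, 13, 12] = (0 4 9 2 7 14 12 10 5 3 8)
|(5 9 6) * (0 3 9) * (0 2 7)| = 7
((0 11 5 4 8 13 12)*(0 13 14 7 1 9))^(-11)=((0 11 5 4 8 14 7 1 9)(12 13))^(-11)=(0 1 14 4 11 9 7 8 5)(12 13)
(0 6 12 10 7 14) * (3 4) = (0 6 12 10 7 14)(3 4) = [6, 1, 2, 4, 3, 5, 12, 14, 8, 9, 7, 11, 10, 13, 0]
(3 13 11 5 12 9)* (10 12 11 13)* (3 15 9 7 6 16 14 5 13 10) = (5 11 13 10 12 7 6 16 14)(9 15) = [0, 1, 2, 3, 4, 11, 16, 6, 8, 15, 12, 13, 7, 10, 5, 9, 14]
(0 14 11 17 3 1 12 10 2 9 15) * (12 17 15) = [14, 17, 9, 1, 4, 5, 6, 7, 8, 12, 2, 15, 10, 13, 11, 0, 16, 3] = (0 14 11 15)(1 17 3)(2 9 12 10)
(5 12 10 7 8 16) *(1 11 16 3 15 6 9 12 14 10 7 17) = [0, 11, 2, 15, 4, 14, 9, 8, 3, 12, 17, 16, 7, 13, 10, 6, 5, 1] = (1 11 16 5 14 10 17)(3 15 6 9 12 7 8)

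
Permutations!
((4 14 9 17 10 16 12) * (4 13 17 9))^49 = (4 14)(10 17 13 12 16)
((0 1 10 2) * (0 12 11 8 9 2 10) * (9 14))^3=(0 1)(2 8)(9 11)(12 14)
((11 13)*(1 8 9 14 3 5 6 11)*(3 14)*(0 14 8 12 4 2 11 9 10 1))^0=(14)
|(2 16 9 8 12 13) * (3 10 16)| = 8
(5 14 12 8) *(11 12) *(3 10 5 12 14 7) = (3 10 5 7)(8 12)(11 14) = [0, 1, 2, 10, 4, 7, 6, 3, 12, 9, 5, 14, 8, 13, 11]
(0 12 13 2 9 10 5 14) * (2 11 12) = (0 2 9 10 5 14)(11 12 13) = [2, 1, 9, 3, 4, 14, 6, 7, 8, 10, 5, 12, 13, 11, 0]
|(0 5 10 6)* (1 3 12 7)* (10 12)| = 8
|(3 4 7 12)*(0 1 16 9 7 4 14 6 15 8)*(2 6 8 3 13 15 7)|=13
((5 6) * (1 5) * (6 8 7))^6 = (1 5 8 7 6)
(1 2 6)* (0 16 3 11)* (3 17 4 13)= (0 16 17 4 13 3 11)(1 2 6)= [16, 2, 6, 11, 13, 5, 1, 7, 8, 9, 10, 0, 12, 3, 14, 15, 17, 4]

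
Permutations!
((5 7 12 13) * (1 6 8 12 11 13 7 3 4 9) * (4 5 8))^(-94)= ((1 6 4 9)(3 5)(7 11 13 8 12))^(-94)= (1 4)(6 9)(7 11 13 8 12)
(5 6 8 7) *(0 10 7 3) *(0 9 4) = [10, 1, 2, 9, 0, 6, 8, 5, 3, 4, 7] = (0 10 7 5 6 8 3 9 4)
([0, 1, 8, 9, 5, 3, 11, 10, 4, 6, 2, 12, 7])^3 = [0, 1, 5, 11, 9, 6, 7, 8, 3, 12, 4, 10, 2]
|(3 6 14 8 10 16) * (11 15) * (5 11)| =|(3 6 14 8 10 16)(5 11 15)| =6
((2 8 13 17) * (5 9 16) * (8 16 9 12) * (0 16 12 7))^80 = (17) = ((0 16 5 7)(2 12 8 13 17))^80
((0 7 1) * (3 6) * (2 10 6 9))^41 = ((0 7 1)(2 10 6 3 9))^41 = (0 1 7)(2 10 6 3 9)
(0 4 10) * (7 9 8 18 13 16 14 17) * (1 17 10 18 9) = (0 4 18 13 16 14 10)(1 17 7)(8 9) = [4, 17, 2, 3, 18, 5, 6, 1, 9, 8, 0, 11, 12, 16, 10, 15, 14, 7, 13]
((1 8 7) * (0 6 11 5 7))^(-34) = ((0 6 11 5 7 1 8))^(-34) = (0 6 11 5 7 1 8)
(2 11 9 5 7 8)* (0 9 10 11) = (0 9 5 7 8 2)(10 11) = [9, 1, 0, 3, 4, 7, 6, 8, 2, 5, 11, 10]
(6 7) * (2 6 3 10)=(2 6 7 3 10)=[0, 1, 6, 10, 4, 5, 7, 3, 8, 9, 2]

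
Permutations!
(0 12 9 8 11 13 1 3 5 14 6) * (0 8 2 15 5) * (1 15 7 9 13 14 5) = [12, 3, 7, 0, 4, 5, 8, 9, 11, 2, 10, 14, 13, 15, 6, 1] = (0 12 13 15 1 3)(2 7 9)(6 8 11 14)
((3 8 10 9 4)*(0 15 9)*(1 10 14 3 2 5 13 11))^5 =((0 15 9 4 2 5 13 11 1 10)(3 8 14))^5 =(0 5)(1 4)(2 10)(3 14 8)(9 11)(13 15)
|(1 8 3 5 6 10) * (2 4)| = |(1 8 3 5 6 10)(2 4)| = 6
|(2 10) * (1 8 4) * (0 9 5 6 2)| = 6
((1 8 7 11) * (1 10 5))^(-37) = ((1 8 7 11 10 5))^(-37) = (1 5 10 11 7 8)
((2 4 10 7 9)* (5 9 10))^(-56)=(10)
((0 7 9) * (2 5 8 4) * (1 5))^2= (0 9 7)(1 8 2 5 4)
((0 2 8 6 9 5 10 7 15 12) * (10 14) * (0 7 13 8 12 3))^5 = (0 3 15 7 12 2)(5 6 13 14 9 8 10)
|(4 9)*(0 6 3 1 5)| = |(0 6 3 1 5)(4 9)| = 10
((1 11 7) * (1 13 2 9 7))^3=(1 11)(2 13 7 9)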